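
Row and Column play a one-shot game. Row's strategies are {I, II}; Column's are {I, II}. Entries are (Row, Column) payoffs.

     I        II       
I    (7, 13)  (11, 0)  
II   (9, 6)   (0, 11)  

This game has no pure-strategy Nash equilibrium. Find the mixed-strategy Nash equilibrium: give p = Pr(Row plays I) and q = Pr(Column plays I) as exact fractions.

Each player's mixing probability is pinned down by making the *other* player indifferent.
Column indifferent between I and II: p·13 + (1−p)·6 = p·0 + (1−p)·11 ⟹ 6 + 7p = 11 + (-11)p ⟹ p = 5/18.
Row indifferent between I and II: q·7 + (1−q)·11 = q·9 + (1−q)·0 ⟹ 11 + (-4)q = 0 + 9q ⟹ q = 11/13.

p = 5/18, q = 11/13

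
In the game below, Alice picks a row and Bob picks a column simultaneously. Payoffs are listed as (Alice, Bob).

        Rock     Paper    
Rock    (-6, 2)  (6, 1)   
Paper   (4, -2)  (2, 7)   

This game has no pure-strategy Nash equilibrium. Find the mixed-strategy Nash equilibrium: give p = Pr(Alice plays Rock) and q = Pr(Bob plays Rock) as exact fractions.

p = 9/10, q = 2/7

Each player's mixing probability is pinned down by making the *other* player indifferent.
Bob indifferent between Rock and Paper: p·2 + (1−p)·(-2) = p·1 + (1−p)·7 ⟹ (-2) + 4p = 7 + (-6)p ⟹ p = 9/10.
Alice indifferent between Rock and Paper: q·(-6) + (1−q)·6 = q·4 + (1−q)·2 ⟹ 6 + (-12)q = 2 + 2q ⟹ q = 2/7.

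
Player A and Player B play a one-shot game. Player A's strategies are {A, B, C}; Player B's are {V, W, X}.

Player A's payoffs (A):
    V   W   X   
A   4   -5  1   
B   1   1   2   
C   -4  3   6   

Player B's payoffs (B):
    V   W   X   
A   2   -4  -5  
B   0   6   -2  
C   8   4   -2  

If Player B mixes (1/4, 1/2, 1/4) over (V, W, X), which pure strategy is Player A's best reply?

Compute Player A's expected payoff from each pure strategy against the given mix.
A: (1/4)·4 + (1/2)·(-5) + (1/4)·1 = -5/4
B: (1/4)·1 + (1/2)·1 + (1/4)·2 = 5/4
C: (1/4)·(-4) + (1/2)·3 + (1/4)·6 = 2
Highest expected payoff is 2, from C.

C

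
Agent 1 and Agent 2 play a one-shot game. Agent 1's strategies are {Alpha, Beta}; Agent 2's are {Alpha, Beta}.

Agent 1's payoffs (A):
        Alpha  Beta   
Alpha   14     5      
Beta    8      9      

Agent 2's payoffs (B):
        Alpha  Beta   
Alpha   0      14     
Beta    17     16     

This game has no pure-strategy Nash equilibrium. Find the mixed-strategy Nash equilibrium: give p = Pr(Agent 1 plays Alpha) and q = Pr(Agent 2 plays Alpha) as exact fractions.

p = 1/15, q = 2/5

In a mixed NE each player is indifferent between their pure strategies, so the opponent's mix sets the indifference.
Agent 2 indifferent between Alpha and Beta: p·0 + (1−p)·17 = p·14 + (1−p)·16 ⟹ 17 + (-17)p = 16 + (-2)p ⟹ p = 1/15.
Agent 1 indifferent between Alpha and Beta: q·14 + (1−q)·5 = q·8 + (1−q)·9 ⟹ 5 + 9q = 9 + (-1)q ⟹ q = 2/5.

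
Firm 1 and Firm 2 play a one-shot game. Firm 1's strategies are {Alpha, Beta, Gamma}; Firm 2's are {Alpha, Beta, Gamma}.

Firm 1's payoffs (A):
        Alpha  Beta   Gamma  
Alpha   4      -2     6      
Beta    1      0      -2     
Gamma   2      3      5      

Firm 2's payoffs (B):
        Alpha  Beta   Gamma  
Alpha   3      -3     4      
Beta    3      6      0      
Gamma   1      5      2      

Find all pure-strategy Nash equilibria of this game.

(Alpha, Gamma) and (Gamma, Beta)

Find each player's best response to every opponent strategy; NE are the intersections.
Firm 1's best responses — vs Alpha: Alpha (payoff 4); vs Beta: Gamma (payoff 3); vs Gamma: Alpha (payoff 6).
Firm 2's best responses — vs Alpha: Gamma (payoff 4); vs Beta: Beta (payoff 6); vs Gamma: Beta (payoff 5).
Mutual best responses occur at (Alpha, Gamma) and (Gamma, Beta); at each, neither player gains by switching.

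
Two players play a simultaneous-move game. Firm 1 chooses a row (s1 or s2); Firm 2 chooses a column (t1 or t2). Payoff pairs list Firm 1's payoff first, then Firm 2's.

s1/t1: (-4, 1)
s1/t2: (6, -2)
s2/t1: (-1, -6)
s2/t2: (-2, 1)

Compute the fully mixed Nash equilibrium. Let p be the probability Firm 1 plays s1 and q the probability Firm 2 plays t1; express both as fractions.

p = 7/10, q = 8/11

In a mixed NE each player is indifferent between their pure strategies, so the opponent's mix sets the indifference.
Firm 2 indifferent between t1 and t2: p·1 + (1−p)·(-6) = p·(-2) + (1−p)·1 ⟹ (-6) + 7p = 1 + (-3)p ⟹ p = 7/10.
Firm 1 indifferent between s1 and s2: q·(-4) + (1−q)·6 = q·(-1) + (1−q)·(-2) ⟹ 6 + (-10)q = (-2) + 1q ⟹ q = 8/11.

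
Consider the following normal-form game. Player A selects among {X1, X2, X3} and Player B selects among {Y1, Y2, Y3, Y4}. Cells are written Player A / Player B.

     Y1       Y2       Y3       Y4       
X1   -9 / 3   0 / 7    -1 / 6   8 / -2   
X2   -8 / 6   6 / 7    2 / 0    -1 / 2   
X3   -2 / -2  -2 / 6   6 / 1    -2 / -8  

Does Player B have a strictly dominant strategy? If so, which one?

Y2

A strategy is strictly dominant if it gives Player B a strictly higher payoff than every other strategy, against every choice by the opponent.
Y2 strictly dominates: vs X1: 7 > each of {3, 6, -2}; vs X2: 7 > each of {6, 0, 2}; vs X3: 6 > each of {-2, 1, -8}.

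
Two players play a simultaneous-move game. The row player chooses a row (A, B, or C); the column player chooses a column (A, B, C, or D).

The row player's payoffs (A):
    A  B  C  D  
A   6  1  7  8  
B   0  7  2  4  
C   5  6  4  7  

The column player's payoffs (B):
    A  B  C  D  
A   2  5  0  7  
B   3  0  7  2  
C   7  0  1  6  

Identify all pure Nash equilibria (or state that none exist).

(A, D)

Check mutual best responses: a cell is a NE iff neither player can gain by unilaterally deviating.
The row player's best responses — vs A: A (payoff 6); vs B: B (payoff 7); vs C: A (payoff 7); vs D: A (payoff 8).
The column player's best responses — vs A: D (payoff 7); vs B: C (payoff 7); vs C: A (payoff 7).
The only mutual best response is (A, D); neither player gains by switching there.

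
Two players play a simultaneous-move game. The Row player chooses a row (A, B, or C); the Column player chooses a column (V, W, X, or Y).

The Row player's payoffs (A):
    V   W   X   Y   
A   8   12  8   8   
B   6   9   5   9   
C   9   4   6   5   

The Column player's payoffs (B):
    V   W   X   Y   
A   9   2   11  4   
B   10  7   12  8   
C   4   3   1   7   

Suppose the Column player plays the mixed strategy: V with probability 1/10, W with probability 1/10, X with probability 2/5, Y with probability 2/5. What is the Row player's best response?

Compute the Row player's expected payoff from each pure strategy against the given mix.
A: (1/10)·8 + (1/10)·12 + (2/5)·8 + (2/5)·8 = 42/5
B: (1/10)·6 + (1/10)·9 + (2/5)·5 + (2/5)·9 = 71/10
C: (1/10)·9 + (1/10)·4 + (2/5)·6 + (2/5)·5 = 57/10
Highest expected payoff is 42/5, from A.

A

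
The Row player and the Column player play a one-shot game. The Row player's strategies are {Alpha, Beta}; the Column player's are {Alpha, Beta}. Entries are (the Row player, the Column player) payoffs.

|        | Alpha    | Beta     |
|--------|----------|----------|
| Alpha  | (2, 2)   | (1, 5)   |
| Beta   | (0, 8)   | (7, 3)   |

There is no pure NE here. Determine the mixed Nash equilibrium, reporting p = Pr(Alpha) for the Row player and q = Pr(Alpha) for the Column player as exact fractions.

In a mixed NE each player is indifferent between their pure strategies, so the opponent's mix sets the indifference.
The Column player indifferent between Alpha and Beta: p·2 + (1−p)·8 = p·5 + (1−p)·3 ⟹ 8 + (-6)p = 3 + 2p ⟹ p = 5/8.
The Row player indifferent between Alpha and Beta: q·2 + (1−q)·1 = q·0 + (1−q)·7 ⟹ 1 + 1q = 7 + (-7)q ⟹ q = 3/4.

p = 5/8, q = 3/4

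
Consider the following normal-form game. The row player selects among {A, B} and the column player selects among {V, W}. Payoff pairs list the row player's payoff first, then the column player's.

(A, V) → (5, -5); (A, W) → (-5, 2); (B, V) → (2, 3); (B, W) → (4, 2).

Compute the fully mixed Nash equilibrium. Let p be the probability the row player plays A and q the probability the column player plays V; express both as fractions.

p = 1/8, q = 3/4

Each player's mixing probability is pinned down by making the *other* player indifferent.
The column player indifferent between V and W: p·(-5) + (1−p)·3 = p·2 + (1−p)·2 ⟹ 3 + (-8)p = 2 + 0p ⟹ p = 1/8.
The row player indifferent between A and B: q·5 + (1−q)·(-5) = q·2 + (1−q)·4 ⟹ (-5) + 10q = 4 + (-2)q ⟹ q = 3/4.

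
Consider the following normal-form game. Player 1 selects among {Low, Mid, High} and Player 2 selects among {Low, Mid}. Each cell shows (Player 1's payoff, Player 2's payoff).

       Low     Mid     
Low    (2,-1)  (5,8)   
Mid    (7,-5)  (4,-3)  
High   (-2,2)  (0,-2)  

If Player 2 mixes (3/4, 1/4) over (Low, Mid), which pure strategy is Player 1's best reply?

Mid

Compute Player 1's expected payoff from each pure strategy against the given mix.
Low: (3/4)·2 + (1/4)·5 = 11/4
Mid: (3/4)·7 + (1/4)·4 = 25/4
High: (3/4)·(-2) + (1/4)·0 = -3/2
Highest expected payoff is 25/4, from Mid.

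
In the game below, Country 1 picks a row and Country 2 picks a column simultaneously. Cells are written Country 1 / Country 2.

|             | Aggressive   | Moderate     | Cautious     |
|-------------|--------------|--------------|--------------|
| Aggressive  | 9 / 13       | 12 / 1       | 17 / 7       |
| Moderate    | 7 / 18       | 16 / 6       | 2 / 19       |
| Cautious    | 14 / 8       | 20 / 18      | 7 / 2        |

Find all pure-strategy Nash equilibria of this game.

(Cautious, Moderate)

A profile is a Nash equilibrium when each player is best-responding to the other.
Country 1's best responses — vs Aggressive: Cautious (payoff 14); vs Moderate: Cautious (payoff 20); vs Cautious: Aggressive (payoff 17).
Country 2's best responses — vs Aggressive: Aggressive (payoff 13); vs Moderate: Cautious (payoff 19); vs Cautious: Moderate (payoff 18).
The only mutual best response is (Cautious, Moderate); neither player gains by switching there.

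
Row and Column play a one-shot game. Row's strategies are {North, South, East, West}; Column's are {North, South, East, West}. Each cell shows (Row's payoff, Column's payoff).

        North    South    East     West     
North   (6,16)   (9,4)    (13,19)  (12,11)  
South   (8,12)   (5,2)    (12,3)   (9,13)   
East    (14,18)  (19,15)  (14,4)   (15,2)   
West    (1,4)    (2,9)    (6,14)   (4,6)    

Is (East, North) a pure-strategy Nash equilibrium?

Yes

Holding Column at North: Row gets 14 from East, versus 6 from North, 8 from South, 1 from West. No profitable deviation for Row.
Holding Row at East: Column gets 18 from North, versus 15 from South, 4 from East, 2 from West. No profitable deviation for Column either.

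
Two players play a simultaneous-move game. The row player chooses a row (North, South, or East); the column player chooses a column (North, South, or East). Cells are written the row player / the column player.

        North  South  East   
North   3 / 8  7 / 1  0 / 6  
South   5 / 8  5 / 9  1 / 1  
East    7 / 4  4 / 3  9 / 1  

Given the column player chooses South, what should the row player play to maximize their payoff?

With the column player fixed at South, the row player's payoffs are: North → 7, South → 5, East → 4.
The maximum is 7, achieved by North.

North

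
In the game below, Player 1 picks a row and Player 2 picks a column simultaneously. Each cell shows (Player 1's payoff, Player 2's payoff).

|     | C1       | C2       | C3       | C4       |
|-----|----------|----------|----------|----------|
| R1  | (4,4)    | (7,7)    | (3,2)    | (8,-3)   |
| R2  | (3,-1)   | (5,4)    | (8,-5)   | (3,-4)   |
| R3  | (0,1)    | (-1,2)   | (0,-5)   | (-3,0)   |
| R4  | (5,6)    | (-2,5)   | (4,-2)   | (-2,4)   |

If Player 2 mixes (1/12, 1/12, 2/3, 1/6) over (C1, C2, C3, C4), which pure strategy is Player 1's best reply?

Player 1's best reply maximizes expected payoff against the mix.
R1: (1/12)·4 + (1/12)·7 + (2/3)·3 + (1/6)·8 = 17/4
R2: (1/12)·3 + (1/12)·5 + (2/3)·8 + (1/6)·3 = 13/2
R3: (1/12)·0 + (1/12)·(-1) + (2/3)·0 + (1/6)·(-3) = -7/12
R4: (1/12)·5 + (1/12)·(-2) + (2/3)·4 + (1/6)·(-2) = 31/12
Highest expected payoff is 13/2, from R2.

R2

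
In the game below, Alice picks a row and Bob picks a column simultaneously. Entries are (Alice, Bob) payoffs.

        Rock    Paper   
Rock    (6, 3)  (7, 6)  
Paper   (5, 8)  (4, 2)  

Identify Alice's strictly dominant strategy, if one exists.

Rock

A strategy is strictly dominant if it gives Alice a strictly higher payoff than every other strategy, against every choice by the opponent.
Rock strictly dominates: vs Rock: 6 > 5; vs Paper: 7 > 4.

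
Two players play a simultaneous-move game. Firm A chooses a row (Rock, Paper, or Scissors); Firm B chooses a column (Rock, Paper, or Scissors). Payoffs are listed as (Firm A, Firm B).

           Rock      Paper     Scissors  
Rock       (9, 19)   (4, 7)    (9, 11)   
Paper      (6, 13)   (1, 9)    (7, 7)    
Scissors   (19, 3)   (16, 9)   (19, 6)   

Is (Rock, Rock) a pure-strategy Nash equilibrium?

Holding Firm B at Rock: Firm A gets 9 from Rock but could get 19 by switching to Scissors. Firm A has a profitable deviation.

No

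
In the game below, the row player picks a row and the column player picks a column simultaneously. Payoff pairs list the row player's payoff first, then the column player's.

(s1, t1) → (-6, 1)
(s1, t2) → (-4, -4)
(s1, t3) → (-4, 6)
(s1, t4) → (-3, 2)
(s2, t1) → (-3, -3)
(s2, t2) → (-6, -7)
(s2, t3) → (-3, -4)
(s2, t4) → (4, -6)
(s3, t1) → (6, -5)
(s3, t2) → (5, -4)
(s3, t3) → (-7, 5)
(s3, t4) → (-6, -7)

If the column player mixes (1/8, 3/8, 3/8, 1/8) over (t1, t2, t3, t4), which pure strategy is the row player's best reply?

Compute the row player's expected payoff from each pure strategy against the given mix.
s1: (1/8)·(-6) + (3/8)·(-4) + (3/8)·(-4) + (1/8)·(-3) = -33/8
s2: (1/8)·(-3) + (3/8)·(-6) + (3/8)·(-3) + (1/8)·4 = -13/4
s3: (1/8)·6 + (3/8)·5 + (3/8)·(-7) + (1/8)·(-6) = -3/4
Highest expected payoff is -3/4, from s3.

s3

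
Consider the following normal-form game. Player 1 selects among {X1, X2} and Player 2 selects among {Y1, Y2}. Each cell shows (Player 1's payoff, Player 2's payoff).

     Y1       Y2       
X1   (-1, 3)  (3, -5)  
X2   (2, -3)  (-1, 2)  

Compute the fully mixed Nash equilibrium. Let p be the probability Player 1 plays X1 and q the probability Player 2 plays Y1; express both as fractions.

Each player's mixing probability is pinned down by making the *other* player indifferent.
Player 2 indifferent between Y1 and Y2: p·3 + (1−p)·(-3) = p·(-5) + (1−p)·2 ⟹ (-3) + 6p = 2 + (-7)p ⟹ p = 5/13.
Player 1 indifferent between X1 and X2: q·(-1) + (1−q)·3 = q·2 + (1−q)·(-1) ⟹ 3 + (-4)q = (-1) + 3q ⟹ q = 4/7.

p = 5/13, q = 4/7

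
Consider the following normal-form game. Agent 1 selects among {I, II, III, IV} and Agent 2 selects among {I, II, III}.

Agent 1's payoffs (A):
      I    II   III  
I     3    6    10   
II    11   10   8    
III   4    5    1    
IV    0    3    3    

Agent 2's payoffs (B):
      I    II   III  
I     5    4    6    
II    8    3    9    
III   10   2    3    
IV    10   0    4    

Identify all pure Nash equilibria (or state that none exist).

(I, III)

Find each player's best response to every opponent strategy; NE are the intersections.
Agent 1's best responses — vs I: II (payoff 11); vs II: II (payoff 10); vs III: I (payoff 10).
Agent 2's best responses — vs I: III (payoff 6); vs II: III (payoff 9); vs III: I (payoff 10); vs IV: I (payoff 10).
The only mutual best response is (I, III); neither player gains by switching there.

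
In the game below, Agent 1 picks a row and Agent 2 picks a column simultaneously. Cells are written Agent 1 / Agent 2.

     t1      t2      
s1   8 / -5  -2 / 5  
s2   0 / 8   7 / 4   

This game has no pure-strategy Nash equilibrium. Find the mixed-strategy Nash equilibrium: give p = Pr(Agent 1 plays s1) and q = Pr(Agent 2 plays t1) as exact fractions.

Each player's mixing probability is pinned down by making the *other* player indifferent.
Agent 2 indifferent between t1 and t2: p·(-5) + (1−p)·8 = p·5 + (1−p)·4 ⟹ 8 + (-13)p = 4 + 1p ⟹ p = 2/7.
Agent 1 indifferent between s1 and s2: q·8 + (1−q)·(-2) = q·0 + (1−q)·7 ⟹ (-2) + 10q = 7 + (-7)q ⟹ q = 9/17.

p = 2/7, q = 9/17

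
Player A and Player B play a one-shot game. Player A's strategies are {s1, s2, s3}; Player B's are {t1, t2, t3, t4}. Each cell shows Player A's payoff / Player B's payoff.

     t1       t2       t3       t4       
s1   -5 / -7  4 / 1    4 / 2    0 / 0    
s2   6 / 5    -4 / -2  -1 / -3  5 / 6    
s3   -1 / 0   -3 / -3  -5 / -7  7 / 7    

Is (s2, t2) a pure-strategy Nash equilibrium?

No

Holding Player B at t2: Player A gets -4 from s2 but could get 4 by switching to s1. Player A has a profitable deviation.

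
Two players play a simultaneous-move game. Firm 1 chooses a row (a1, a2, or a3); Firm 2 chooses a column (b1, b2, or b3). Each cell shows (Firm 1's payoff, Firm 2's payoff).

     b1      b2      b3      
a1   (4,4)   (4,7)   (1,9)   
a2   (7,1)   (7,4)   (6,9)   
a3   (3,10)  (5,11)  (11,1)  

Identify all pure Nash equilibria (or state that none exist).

A profile is a Nash equilibrium when each player is best-responding to the other.
Firm 1's best responses — vs b1: a2 (payoff 7); vs b2: a2 (payoff 7); vs b3: a3 (payoff 11).
Firm 2's best responses — vs a1: b3 (payoff 9); vs a2: b3 (payoff 9); vs a3: b2 (payoff 11).
No cell has both players best-responding. For instance, Firm 1's best reply to b1 is a2, but against a2 Firm 2 prefers b3 over b1.

None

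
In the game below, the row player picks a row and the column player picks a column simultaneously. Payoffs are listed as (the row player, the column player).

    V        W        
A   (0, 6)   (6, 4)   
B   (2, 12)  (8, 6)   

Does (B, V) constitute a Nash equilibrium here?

Holding the column player at V: the row player gets 2 from B, versus 0 from A. No profitable deviation for the row player.
Holding the row player at B: the column player gets 12 from V, versus 6 from W. No profitable deviation for the column player either.

Yes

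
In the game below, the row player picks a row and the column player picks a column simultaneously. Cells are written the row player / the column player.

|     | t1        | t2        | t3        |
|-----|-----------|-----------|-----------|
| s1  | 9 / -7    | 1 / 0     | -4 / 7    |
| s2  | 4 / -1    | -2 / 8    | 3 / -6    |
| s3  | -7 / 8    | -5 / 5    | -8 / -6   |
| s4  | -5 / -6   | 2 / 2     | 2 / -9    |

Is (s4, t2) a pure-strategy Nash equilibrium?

Yes

Holding the column player at t2: the row player gets 2 from s4, versus 1 from s1, -2 from s2, -5 from s3. No profitable deviation for the row player.
Holding the row player at s4: the column player gets 2 from t2, versus -6 from t1, -9 from t3. No profitable deviation for the column player either.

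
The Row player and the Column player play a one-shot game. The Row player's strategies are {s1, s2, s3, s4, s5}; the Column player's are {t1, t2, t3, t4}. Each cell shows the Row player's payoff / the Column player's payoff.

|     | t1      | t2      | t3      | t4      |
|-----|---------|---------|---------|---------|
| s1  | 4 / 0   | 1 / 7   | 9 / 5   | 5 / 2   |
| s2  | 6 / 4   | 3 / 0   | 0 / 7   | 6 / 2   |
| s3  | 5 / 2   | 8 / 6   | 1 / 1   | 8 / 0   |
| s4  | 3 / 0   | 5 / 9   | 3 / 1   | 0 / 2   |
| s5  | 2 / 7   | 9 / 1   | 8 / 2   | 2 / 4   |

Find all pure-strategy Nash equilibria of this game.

No pure-strategy Nash equilibrium

Find each player's best response to every opponent strategy; NE are the intersections.
The Row player's best responses — vs t1: s2 (payoff 6); vs t2: s5 (payoff 9); vs t3: s1 (payoff 9); vs t4: s3 (payoff 8).
The Column player's best responses — vs s1: t2 (payoff 7); vs s2: t3 (payoff 7); vs s3: t2 (payoff 6); vs s4: t2 (payoff 9); vs s5: t1 (payoff 7).
No cell has both players best-responding. For instance, the Row player's best reply to t1 is s2, but against s2 the Column player prefers t3 over t1.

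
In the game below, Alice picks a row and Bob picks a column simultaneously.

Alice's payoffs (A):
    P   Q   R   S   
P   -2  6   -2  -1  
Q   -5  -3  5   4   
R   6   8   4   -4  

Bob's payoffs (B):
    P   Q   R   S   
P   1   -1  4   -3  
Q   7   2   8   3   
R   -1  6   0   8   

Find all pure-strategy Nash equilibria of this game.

(Q, R)

Find each player's best response to every opponent strategy; NE are the intersections.
Alice's best responses — vs P: R (payoff 6); vs Q: R (payoff 8); vs R: Q (payoff 5); vs S: Q (payoff 4).
Bob's best responses — vs P: R (payoff 4); vs Q: R (payoff 8); vs R: S (payoff 8).
The only mutual best response is (Q, R); neither player gains by switching there.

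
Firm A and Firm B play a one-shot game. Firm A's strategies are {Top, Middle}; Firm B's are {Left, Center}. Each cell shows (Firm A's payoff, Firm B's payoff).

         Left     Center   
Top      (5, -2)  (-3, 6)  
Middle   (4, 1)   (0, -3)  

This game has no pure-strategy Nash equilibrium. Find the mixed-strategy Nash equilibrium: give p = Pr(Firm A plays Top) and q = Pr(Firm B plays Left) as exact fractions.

Each player's mixing probability is pinned down by making the *other* player indifferent.
Firm B indifferent between Left and Center: p·(-2) + (1−p)·1 = p·6 + (1−p)·(-3) ⟹ 1 + (-3)p = (-3) + 9p ⟹ p = 1/3.
Firm A indifferent between Top and Middle: q·5 + (1−q)·(-3) = q·4 + (1−q)·0 ⟹ (-3) + 8q = 0 + 4q ⟹ q = 3/4.

p = 1/3, q = 3/4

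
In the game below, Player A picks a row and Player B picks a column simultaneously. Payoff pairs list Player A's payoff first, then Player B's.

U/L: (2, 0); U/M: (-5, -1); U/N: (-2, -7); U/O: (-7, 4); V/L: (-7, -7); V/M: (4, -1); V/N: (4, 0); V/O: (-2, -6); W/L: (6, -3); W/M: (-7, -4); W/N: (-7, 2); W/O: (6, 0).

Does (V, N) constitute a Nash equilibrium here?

Holding Player B at N: Player A gets 4 from V, versus -2 from U, -7 from W. No profitable deviation for Player A.
Holding Player A at V: Player B gets 0 from N, versus -7 from L, -1 from M, -6 from O. No profitable deviation for Player B either.

Yes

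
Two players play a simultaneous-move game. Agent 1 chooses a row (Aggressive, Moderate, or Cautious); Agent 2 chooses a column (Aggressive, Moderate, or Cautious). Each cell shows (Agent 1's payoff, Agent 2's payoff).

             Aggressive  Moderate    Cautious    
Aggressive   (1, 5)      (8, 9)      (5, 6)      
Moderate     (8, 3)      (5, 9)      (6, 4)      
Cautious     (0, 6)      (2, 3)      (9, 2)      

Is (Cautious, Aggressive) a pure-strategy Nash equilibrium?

No

Holding Agent 2 at Aggressive: Agent 1 gets 0 from Cautious but could get 8 by switching to Moderate. Agent 1 has a profitable deviation.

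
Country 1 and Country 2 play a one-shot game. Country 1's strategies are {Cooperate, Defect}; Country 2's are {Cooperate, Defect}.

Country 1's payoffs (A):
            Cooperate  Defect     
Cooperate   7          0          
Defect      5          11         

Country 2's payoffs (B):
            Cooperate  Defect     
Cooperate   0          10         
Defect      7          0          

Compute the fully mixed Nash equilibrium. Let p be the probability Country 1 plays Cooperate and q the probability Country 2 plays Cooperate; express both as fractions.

p = 7/17, q = 11/13

Each player's mixing probability is pinned down by making the *other* player indifferent.
Country 2 indifferent between Cooperate and Defect: p·0 + (1−p)·7 = p·10 + (1−p)·0 ⟹ 7 + (-7)p = 0 + 10p ⟹ p = 7/17.
Country 1 indifferent between Cooperate and Defect: q·7 + (1−q)·0 = q·5 + (1−q)·11 ⟹ 0 + 7q = 11 + (-6)q ⟹ q = 11/13.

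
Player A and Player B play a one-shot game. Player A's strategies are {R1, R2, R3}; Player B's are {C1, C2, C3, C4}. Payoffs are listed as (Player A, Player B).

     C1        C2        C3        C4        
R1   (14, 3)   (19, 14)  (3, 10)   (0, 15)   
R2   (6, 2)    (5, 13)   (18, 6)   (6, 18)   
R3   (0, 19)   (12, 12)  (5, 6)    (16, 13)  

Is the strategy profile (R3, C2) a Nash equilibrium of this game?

Holding Player B at C2: Player A gets 12 from R3 but could get 19 by switching to R1. Player A has a profitable deviation.

No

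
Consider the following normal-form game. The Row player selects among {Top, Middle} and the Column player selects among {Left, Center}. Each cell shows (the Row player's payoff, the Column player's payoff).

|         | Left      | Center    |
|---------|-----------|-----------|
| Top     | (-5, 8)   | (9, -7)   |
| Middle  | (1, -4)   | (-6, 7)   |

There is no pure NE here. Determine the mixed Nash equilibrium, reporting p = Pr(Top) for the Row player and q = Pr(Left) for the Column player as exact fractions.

p = 11/26, q = 5/7

In a mixed NE each player is indifferent between their pure strategies, so the opponent's mix sets the indifference.
The Column player indifferent between Left and Center: p·8 + (1−p)·(-4) = p·(-7) + (1−p)·7 ⟹ (-4) + 12p = 7 + (-14)p ⟹ p = 11/26.
The Row player indifferent between Top and Middle: q·(-5) + (1−q)·9 = q·1 + (1−q)·(-6) ⟹ 9 + (-14)q = (-6) + 7q ⟹ q = 5/7.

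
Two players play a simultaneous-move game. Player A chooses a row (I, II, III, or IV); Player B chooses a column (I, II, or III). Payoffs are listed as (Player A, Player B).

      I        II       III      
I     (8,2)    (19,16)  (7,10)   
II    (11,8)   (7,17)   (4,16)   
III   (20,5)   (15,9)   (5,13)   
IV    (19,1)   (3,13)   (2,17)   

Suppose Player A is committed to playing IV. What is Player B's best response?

With Player A fixed at IV, Player B's payoffs are: I → 1, II → 13, III → 17.
The maximum is 17, achieved by III.

III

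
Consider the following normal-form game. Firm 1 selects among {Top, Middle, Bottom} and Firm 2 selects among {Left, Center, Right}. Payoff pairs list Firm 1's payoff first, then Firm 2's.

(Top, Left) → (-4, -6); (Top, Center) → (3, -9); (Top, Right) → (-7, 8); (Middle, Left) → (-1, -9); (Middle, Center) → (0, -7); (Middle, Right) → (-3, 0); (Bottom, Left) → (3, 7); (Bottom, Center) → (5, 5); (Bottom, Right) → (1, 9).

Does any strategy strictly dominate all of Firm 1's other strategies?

Check whether one of Firm 1's strategies beats all alternatives regardless of what the opponent does.
Bottom strictly dominates: vs Left: 3 > each of {-4, -1}; vs Center: 5 > each of {3, 0}; vs Right: 1 > each of {-7, -3}.

Bottom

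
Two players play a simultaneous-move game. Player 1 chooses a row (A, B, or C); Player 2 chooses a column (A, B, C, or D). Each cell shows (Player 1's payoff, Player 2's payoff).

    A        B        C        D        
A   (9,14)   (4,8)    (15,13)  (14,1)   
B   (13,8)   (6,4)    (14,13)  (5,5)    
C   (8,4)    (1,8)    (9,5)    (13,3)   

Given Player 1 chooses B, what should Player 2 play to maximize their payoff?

With Player 1 fixed at B, Player 2's payoffs are: A → 8, B → 4, C → 13, D → 5.
The maximum is 13, achieved by C.

C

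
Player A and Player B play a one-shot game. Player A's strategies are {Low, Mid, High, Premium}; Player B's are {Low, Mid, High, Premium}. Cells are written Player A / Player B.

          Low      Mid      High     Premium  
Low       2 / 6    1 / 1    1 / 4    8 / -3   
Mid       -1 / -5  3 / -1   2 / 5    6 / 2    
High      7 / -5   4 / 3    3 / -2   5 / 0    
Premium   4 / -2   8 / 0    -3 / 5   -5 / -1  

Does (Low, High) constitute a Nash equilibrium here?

Holding Player B at High: Player A gets 1 from Low but could get 3 by switching to High. Player A has a profitable deviation.

No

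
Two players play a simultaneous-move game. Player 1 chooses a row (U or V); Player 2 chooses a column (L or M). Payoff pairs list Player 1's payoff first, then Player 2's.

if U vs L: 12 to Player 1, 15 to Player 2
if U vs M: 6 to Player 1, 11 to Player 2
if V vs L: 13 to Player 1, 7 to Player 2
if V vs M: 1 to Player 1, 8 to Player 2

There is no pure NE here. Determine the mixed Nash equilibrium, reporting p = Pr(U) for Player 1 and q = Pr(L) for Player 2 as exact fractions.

In a mixed NE each player is indifferent between their pure strategies, so the opponent's mix sets the indifference.
Player 2 indifferent between L and M: p·15 + (1−p)·7 = p·11 + (1−p)·8 ⟹ 7 + 8p = 8 + 3p ⟹ p = 1/5.
Player 1 indifferent between U and V: q·12 + (1−q)·6 = q·13 + (1−q)·1 ⟹ 6 + 6q = 1 + 12q ⟹ q = 5/6.

p = 1/5, q = 5/6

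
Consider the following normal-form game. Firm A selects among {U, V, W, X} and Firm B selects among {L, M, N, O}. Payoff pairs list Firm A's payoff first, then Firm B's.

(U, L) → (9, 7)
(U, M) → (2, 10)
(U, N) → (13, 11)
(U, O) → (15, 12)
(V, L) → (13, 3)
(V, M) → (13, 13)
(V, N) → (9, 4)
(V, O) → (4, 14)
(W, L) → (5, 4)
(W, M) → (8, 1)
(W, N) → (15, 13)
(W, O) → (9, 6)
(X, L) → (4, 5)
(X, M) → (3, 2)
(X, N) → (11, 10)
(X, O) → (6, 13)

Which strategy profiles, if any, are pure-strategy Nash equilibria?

A profile is a Nash equilibrium when each player is best-responding to the other.
Firm A's best responses — vs L: V (payoff 13); vs M: V (payoff 13); vs N: W (payoff 15); vs O: U (payoff 15).
Firm B's best responses — vs U: O (payoff 12); vs V: O (payoff 14); vs W: N (payoff 13); vs X: O (payoff 13).
Mutual best responses occur at (U, O) and (W, N); at each, neither player gains by switching.

(U, O) and (W, N)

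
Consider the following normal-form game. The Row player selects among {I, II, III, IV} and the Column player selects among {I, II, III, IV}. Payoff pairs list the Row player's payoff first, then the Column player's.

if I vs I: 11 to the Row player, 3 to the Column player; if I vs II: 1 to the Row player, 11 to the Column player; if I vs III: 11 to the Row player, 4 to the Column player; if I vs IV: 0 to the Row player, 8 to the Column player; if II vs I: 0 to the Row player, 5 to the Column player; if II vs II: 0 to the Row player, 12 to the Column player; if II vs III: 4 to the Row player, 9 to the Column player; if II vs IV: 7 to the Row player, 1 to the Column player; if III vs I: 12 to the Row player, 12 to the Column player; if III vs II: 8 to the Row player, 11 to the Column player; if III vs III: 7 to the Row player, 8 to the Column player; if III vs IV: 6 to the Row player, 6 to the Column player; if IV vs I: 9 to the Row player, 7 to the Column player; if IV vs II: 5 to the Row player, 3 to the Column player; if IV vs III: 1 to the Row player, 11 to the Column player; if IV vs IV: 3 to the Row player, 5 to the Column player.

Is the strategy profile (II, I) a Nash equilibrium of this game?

No

Holding the Column player at I: the Row player gets 0 from II but could get 12 by switching to III. The Row player has a profitable deviation.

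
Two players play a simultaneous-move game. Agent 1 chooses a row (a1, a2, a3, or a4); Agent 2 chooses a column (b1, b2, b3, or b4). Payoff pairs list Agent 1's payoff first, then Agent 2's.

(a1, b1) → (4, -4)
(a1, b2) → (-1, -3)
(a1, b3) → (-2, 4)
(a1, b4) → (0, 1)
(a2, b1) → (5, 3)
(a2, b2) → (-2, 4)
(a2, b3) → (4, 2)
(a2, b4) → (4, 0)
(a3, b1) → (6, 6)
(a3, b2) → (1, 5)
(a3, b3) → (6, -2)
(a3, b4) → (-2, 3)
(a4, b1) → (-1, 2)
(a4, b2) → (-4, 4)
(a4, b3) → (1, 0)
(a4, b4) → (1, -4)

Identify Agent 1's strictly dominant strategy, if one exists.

Check whether one of Agent 1's strategies beats all alternatives regardless of what the opponent does.
a1 is not dominant: against b1, a2 gives 5 > 4.
a2 is not dominant: against b1, a3 gives 6 > 5.
a3 is not dominant: against b4, a1 gives 0 > -2.
a4 is not dominant: against b1, a1 gives 4 > -1.
No single strategy is best against every opponent action.

No strictly dominant strategy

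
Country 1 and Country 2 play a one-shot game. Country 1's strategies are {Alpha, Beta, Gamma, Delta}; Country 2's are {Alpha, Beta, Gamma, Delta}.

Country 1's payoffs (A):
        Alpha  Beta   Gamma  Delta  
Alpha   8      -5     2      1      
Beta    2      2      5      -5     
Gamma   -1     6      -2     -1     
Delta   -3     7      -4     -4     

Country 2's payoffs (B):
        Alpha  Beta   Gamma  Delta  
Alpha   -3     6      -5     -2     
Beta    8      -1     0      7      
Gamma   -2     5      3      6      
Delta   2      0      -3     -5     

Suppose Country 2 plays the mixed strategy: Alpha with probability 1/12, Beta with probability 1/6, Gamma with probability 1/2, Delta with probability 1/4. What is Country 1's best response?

Compute Country 1's expected payoff from each pure strategy against the given mix.
Alpha: (1/12)·8 + (1/6)·(-5) + (1/2)·2 + (1/4)·1 = 13/12
Beta: (1/12)·2 + (1/6)·2 + (1/2)·5 + (1/4)·(-5) = 7/4
Gamma: (1/12)·(-1) + (1/6)·6 + (1/2)·(-2) + (1/4)·(-1) = -1/3
Delta: (1/12)·(-3) + (1/6)·7 + (1/2)·(-4) + (1/4)·(-4) = -25/12
Highest expected payoff is 7/4, from Beta.

Beta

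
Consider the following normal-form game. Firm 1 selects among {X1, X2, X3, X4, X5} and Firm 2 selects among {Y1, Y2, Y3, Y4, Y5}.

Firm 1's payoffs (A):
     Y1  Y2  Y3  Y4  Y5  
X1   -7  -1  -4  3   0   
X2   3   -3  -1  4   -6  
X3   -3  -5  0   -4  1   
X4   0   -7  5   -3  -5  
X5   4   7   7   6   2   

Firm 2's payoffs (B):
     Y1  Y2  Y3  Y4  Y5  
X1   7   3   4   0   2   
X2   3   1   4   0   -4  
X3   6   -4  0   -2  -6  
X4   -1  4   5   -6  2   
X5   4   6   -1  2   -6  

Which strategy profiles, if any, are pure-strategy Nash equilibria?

(X5, Y2)

Check mutual best responses: a cell is a NE iff neither player can gain by unilaterally deviating.
Firm 1's best responses — vs Y1: X5 (payoff 4); vs Y2: X5 (payoff 7); vs Y3: X5 (payoff 7); vs Y4: X5 (payoff 6); vs Y5: X5 (payoff 2).
Firm 2's best responses — vs X1: Y1 (payoff 7); vs X2: Y3 (payoff 4); vs X3: Y1 (payoff 6); vs X4: Y3 (payoff 5); vs X5: Y2 (payoff 6).
The only mutual best response is (X5, Y2); neither player gains by switching there.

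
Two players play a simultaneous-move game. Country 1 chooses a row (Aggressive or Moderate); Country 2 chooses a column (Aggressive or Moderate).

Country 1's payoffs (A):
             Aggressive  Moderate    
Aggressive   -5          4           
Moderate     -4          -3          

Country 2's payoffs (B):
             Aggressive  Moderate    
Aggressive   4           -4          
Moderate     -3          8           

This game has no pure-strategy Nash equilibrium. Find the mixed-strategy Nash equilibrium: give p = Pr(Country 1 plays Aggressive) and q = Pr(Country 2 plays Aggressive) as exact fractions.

Each player's mixing probability is pinned down by making the *other* player indifferent.
Country 2 indifferent between Aggressive and Moderate: p·4 + (1−p)·(-3) = p·(-4) + (1−p)·8 ⟹ (-3) + 7p = 8 + (-12)p ⟹ p = 11/19.
Country 1 indifferent between Aggressive and Moderate: q·(-5) + (1−q)·4 = q·(-4) + (1−q)·(-3) ⟹ 4 + (-9)q = (-3) + (-1)q ⟹ q = 7/8.

p = 11/19, q = 7/8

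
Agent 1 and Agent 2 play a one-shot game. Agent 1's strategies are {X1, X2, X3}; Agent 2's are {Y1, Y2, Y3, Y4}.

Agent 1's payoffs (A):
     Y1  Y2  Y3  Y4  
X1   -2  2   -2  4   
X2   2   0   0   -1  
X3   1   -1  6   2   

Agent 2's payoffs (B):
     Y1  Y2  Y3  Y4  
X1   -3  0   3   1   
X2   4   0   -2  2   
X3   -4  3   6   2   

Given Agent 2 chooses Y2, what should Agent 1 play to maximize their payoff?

With Agent 2 fixed at Y2, Agent 1's payoffs are: X1 → 2, X2 → 0, X3 → -1.
The maximum is 2, achieved by X1.

X1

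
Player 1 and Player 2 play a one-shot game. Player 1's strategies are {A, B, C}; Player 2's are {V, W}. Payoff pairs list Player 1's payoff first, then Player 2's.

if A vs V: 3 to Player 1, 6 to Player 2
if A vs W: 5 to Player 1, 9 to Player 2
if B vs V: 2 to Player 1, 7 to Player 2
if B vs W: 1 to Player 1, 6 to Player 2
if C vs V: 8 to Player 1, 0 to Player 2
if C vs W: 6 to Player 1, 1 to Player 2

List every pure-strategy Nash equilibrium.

(C, W)

Find each player's best response to every opponent strategy; NE are the intersections.
Player 1's best responses — vs V: C (payoff 8); vs W: C (payoff 6).
Player 2's best responses — vs A: W (payoff 9); vs B: V (payoff 7); vs C: W (payoff 1).
The only mutual best response is (C, W); neither player gains by switching there.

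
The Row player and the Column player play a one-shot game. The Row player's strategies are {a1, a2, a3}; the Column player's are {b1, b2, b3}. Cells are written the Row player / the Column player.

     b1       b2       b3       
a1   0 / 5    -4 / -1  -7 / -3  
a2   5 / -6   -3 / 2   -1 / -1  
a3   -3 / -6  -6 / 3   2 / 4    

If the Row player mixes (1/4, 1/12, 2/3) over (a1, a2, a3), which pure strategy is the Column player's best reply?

The Column player's best reply maximizes expected payoff against the mix.
b1: (1/4)·5 + (1/12)·(-6) + (2/3)·(-6) = -13/4
b2: (1/4)·(-1) + (1/12)·2 + (2/3)·3 = 23/12
b3: (1/4)·(-3) + (1/12)·(-1) + (2/3)·4 = 11/6
Highest expected payoff is 23/12, from b2.

b2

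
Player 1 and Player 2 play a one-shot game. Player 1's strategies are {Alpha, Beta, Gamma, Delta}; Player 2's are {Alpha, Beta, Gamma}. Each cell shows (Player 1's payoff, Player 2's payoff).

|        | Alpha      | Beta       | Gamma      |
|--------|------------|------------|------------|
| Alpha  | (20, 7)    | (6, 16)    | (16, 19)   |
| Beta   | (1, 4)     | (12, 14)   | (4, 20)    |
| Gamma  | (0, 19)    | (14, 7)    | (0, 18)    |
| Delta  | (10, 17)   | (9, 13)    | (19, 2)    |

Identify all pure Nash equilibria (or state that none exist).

Find each player's best response to every opponent strategy; NE are the intersections.
Player 1's best responses — vs Alpha: Alpha (payoff 20); vs Beta: Gamma (payoff 14); vs Gamma: Delta (payoff 19).
Player 2's best responses — vs Alpha: Gamma (payoff 19); vs Beta: Gamma (payoff 20); vs Gamma: Alpha (payoff 19); vs Delta: Alpha (payoff 17).
No cell has both players best-responding. For instance, Player 1's best reply to Alpha is Alpha, but against Alpha Player 2 prefers Gamma over Alpha.

No pure-strategy Nash equilibrium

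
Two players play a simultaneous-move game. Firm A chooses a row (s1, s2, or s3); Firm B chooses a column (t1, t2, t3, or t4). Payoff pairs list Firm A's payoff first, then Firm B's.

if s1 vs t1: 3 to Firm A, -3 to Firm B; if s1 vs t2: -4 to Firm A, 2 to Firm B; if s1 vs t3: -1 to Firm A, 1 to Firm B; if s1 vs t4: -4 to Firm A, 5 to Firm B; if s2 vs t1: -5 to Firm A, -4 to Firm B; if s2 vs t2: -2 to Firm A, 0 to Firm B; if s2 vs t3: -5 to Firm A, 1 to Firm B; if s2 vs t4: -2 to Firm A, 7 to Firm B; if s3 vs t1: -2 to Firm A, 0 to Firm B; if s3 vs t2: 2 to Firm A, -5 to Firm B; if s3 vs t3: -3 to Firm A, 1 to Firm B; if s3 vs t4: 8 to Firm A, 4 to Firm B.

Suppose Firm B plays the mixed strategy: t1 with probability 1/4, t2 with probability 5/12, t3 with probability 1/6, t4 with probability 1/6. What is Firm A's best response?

Compute Firm A's expected payoff from each pure strategy against the given mix.
s1: (1/4)·3 + (5/12)·(-4) + (1/6)·(-1) + (1/6)·(-4) = -7/4
s2: (1/4)·(-5) + (5/12)·(-2) + (1/6)·(-5) + (1/6)·(-2) = -13/4
s3: (1/4)·(-2) + (5/12)·2 + (1/6)·(-3) + (1/6)·8 = 7/6
Highest expected payoff is 7/6, from s3.

s3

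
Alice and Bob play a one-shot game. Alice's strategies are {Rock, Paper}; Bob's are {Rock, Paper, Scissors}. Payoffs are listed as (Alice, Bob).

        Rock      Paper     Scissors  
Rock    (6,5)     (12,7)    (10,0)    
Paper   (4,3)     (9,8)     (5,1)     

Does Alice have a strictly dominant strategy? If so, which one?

Rock

Check whether one of Alice's strategies beats all alternatives regardless of what the opponent does.
Rock strictly dominates: vs Rock: 6 > 4; vs Paper: 12 > 9; vs Scissors: 10 > 5.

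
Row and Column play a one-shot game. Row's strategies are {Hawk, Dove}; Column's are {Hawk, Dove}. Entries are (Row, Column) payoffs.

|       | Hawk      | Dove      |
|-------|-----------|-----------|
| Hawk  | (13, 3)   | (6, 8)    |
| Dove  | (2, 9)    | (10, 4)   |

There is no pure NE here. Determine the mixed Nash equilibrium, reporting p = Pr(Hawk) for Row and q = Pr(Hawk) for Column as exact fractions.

In a mixed NE each player is indifferent between their pure strategies, so the opponent's mix sets the indifference.
Column indifferent between Hawk and Dove: p·3 + (1−p)·9 = p·8 + (1−p)·4 ⟹ 9 + (-6)p = 4 + 4p ⟹ p = 1/2.
Row indifferent between Hawk and Dove: q·13 + (1−q)·6 = q·2 + (1−q)·10 ⟹ 6 + 7q = 10 + (-8)q ⟹ q = 4/15.

p = 1/2, q = 4/15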